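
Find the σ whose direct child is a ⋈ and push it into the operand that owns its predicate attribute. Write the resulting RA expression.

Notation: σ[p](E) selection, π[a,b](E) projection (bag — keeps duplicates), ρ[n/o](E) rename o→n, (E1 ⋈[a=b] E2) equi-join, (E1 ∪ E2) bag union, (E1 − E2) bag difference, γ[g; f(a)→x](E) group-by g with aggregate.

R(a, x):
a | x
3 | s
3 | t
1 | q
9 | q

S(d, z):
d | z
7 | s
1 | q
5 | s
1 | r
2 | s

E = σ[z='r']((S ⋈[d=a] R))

σ filters on z, owned by the left side.
E' = (σ[z='r'](S) ⋈[d=a] R)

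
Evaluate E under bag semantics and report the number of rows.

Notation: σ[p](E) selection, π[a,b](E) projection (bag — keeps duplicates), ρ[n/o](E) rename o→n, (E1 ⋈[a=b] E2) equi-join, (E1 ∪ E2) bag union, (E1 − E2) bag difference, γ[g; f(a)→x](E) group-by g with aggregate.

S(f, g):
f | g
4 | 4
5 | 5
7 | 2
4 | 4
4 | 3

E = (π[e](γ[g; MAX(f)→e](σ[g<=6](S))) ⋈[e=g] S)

Subexpression sizes:
  S → 5
  σ[g<=6](S) → 5
  γ[g; MAX(f)→e](σ[g<=6](S)) → 4
  π[e](γ[g; MAX(f)→e](σ[g<=6](S))) → 4
  S → 5
  (π[e](γ[g; MAX(f)→e](σ[g<=6](S))) ⋈[e=g] S) → 5

|E| = 5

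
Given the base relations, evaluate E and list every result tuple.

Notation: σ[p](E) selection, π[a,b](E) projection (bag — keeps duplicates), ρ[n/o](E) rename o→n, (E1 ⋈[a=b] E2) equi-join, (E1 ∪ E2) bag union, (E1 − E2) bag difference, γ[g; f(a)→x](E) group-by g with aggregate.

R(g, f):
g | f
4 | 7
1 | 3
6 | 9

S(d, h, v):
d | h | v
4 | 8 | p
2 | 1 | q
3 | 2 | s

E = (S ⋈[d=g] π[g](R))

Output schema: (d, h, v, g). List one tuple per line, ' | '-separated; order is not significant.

Row counts bottom-up:
  S → 3
  R → 3
  π[g](R) → 3
  (S ⋈[d=g] π[g](R)) → 1

== RESULT ==
d | h | v | g
4 | 8 | p | 4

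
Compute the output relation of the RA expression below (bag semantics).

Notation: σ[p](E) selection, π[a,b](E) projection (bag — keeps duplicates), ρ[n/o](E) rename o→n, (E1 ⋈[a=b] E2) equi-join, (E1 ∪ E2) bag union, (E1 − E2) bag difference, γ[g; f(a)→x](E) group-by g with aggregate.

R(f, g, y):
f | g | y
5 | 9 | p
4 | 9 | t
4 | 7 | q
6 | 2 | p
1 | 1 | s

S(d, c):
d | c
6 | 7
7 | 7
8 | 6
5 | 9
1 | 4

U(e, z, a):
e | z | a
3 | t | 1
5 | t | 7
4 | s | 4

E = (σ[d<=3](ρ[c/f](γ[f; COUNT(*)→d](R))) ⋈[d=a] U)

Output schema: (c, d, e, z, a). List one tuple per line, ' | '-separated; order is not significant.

Per-node cardinality:
  R → 5
  γ[f; COUNT(*)→d](R) → 4
  ρ[c/f](γ[f; COUNT(*)→d](R)) → 4
  σ[d<=3](ρ[c/f](γ[f; COUNT(*)→d](R))) → 4
  U → 3
  (σ[d<=3](ρ[c/f](γ[f; COUNT(*)→d](R))) ⋈[d=a] U) → 3

== RESULT ==
c | d | e | z | a
1 | 1 | 3 | t | 1
5 | 1 | 3 | t | 1
6 | 1 | 3 | t | 1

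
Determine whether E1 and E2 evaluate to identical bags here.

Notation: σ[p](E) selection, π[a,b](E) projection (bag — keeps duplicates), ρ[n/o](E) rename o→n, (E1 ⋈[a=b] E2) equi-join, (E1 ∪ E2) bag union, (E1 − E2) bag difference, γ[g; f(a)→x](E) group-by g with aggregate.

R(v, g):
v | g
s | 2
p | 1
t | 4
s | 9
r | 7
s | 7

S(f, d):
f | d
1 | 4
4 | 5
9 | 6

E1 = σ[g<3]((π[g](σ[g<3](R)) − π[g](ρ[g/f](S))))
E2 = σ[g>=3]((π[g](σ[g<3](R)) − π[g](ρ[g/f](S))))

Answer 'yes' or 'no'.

E1 row counts bottom-up:
  R → 6
  σ[g<3](R) → 2
  π[g](σ[g<3](R)) → 2
  S → 3
  ρ[g/f](S) → 3
  π[g](ρ[g/f](S)) → 3
  (π[g](σ[g<3](R)) − π[g](ρ[g/f](S))) → 1
  σ[g<3]((π[g](σ[g<3](R)) − π[g](ρ[g/f](S)))) → 1
E2 row counts bottom-up:
  R → 6
  σ[g<3](R) → 2
  π[g](σ[g<3](R)) → 2
  S → 3
  ρ[g/f](S) → 3
  π[g](ρ[g/f](S)) → 3
  (π[g](σ[g<3](R)) − π[g](ρ[g/f](S))) → 1
  σ[g>=3]((π[g](σ[g<3](R)) − π[g](ρ[g/f](S)))) → 0

E1 result:
g
2
E2 result:
g
(0 rows)
Witness: (2,) appears 1× in E1 but 0× in E2.

no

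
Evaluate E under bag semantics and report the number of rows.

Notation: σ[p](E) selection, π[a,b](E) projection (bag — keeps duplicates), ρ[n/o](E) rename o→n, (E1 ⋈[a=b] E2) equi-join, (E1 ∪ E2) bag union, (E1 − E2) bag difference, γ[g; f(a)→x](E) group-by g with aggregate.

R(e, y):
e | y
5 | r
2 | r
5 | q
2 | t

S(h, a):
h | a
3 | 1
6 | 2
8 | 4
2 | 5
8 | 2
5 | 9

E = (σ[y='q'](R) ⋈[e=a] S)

Per-node cardinality:
  R → 4
  σ[y='q'](R) → 1
  S → 6
  (σ[y='q'](R) ⋈[e=a] S) → 1

|E| = 1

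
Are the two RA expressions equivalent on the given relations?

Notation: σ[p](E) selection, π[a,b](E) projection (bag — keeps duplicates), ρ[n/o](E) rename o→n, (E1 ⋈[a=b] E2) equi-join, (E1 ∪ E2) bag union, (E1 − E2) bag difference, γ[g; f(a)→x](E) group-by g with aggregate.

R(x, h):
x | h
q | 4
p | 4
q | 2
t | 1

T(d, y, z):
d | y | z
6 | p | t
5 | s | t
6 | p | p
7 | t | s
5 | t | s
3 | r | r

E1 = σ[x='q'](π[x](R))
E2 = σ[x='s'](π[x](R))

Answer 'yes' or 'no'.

E1 per-node cardinality:
  R → 4
  π[x](R) → 4
  σ[x='q'](π[x](R)) → 2
E2 per-node cardinality:
  R → 4
  π[x](R) → 4
  σ[x='s'](π[x](R)) → 0

E1 result:
x
q
q
E2 result:
x
(0 rows)
Witness: ('q',) appears 2× in E1 but 0× in E2.

no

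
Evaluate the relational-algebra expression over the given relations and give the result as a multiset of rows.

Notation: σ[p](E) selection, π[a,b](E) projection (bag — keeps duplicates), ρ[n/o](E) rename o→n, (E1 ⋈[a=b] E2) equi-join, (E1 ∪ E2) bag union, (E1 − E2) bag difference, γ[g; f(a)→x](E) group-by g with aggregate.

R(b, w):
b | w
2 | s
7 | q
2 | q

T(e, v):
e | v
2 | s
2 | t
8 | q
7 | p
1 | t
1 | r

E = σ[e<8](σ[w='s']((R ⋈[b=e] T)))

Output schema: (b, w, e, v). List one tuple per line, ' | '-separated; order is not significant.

Row counts bottom-up:
  R → 3
  T → 6
  (R ⋈[b=e] T) → 5
  σ[w='s']((R ⋈[b=e] T)) → 2
  σ[e<8](σ[w='s']((R ⋈[b=e] T))) → 2

== RESULT ==
b | w | e | v
2 | s | 2 | s
2 | s | 2 | t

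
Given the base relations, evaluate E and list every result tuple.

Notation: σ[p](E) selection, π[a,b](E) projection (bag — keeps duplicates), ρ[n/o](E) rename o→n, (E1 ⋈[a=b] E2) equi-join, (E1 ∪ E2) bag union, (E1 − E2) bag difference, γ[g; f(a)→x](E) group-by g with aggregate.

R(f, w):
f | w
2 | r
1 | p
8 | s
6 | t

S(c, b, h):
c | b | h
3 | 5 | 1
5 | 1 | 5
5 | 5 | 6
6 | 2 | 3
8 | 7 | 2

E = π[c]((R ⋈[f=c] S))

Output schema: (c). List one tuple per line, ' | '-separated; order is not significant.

Subexpression sizes:
  R → 4
  S → 5
  (R ⋈[f=c] S) → 2
  π[c]((R ⋈[f=c] S)) → 2

== RESULT ==
c
6
8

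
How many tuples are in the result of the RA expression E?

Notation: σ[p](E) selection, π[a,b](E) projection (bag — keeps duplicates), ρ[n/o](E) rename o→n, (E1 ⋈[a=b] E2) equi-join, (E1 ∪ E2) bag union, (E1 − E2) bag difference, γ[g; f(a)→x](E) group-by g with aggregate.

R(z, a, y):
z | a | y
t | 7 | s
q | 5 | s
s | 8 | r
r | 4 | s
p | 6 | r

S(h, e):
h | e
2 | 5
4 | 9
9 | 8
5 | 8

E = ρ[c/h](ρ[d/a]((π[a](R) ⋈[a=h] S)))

Stepwise |·|:
  R → 5
  π[a](R) → 5
  S → 4
  (π[a](R) ⋈[a=h] S) → 2
  ρ[d/a]((π[a](R) ⋈[a=h] S)) → 2
  ρ[c/h](ρ[d/a]((π[a](R) ⋈[a=h] S))) → 2

|E| = 2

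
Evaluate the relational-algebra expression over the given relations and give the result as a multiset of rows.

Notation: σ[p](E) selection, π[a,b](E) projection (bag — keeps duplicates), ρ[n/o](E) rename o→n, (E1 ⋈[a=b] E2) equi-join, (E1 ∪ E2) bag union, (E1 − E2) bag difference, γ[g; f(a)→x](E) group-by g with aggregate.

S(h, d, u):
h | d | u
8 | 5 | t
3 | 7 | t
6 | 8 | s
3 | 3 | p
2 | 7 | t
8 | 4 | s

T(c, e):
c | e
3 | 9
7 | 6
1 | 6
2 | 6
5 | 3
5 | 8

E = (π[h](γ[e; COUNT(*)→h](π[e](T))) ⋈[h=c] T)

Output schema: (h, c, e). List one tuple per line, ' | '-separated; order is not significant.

Row counts bottom-up:
  T → 6
  π[e](T) → 6
  γ[e; COUNT(*)→h](π[e](T)) → 4
  π[h](γ[e; COUNT(*)→h](π[e](T))) → 4
  T → 6
  (π[h](γ[e; COUNT(*)→h](π[e](T))) ⋈[h=c] T) → 4

== RESULT ==
h | c | e
1 | 1 | 6
1 | 1 | 6
1 | 1 | 6
3 | 3 | 9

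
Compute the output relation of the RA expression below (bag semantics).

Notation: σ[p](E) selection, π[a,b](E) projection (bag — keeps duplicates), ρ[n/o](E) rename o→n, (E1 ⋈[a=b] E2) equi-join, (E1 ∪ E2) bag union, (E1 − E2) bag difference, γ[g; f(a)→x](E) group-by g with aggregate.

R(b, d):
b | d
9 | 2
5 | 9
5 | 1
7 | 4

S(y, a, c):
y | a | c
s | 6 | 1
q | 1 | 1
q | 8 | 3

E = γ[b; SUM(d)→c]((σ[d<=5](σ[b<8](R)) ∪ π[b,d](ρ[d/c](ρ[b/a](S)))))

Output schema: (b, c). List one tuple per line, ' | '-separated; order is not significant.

Stepwise |·|:
  R → 4
  σ[b<8](R) → 3
  σ[d<=5](σ[b<8](R)) → 2
  S → 3
  ρ[b/a](S) → 3
  ρ[d/c](ρ[b/a](S)) → 3
  π[b,d](ρ[d/c](ρ[b/a](S))) → 3
  (σ[d<=5](σ[b<8](R)) ∪ π[b,d](ρ[d/c](ρ[b/a](S)))) → 5
  γ[b; SUM(d)→c]((σ[d<=5](σ[b<8](R)) ∪ π[b,d](ρ[d/c](ρ[b/a](S))))) → 5

== RESULT ==
b | c
1 | 1
5 | 1
6 | 1
7 | 4
8 | 3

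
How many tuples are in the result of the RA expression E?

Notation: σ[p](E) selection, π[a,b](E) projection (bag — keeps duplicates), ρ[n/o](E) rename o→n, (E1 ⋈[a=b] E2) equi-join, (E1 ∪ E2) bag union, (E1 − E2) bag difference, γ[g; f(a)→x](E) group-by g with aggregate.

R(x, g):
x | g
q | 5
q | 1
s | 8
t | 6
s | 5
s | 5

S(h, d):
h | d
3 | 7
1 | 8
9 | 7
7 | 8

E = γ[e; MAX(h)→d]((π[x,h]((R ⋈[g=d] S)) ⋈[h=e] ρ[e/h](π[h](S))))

Row counts bottom-up:
  R → 6
  S → 4
  (R ⋈[g=d] S) → 2
  π[x,h]((R ⋈[g=d] S)) → 2
  S → 4
  π[h](S) → 4
  ρ[e/h](π[h](S)) → 4
  (π[x,h]((R ⋈[g=d] S)) ⋈[h=e] ρ[e/h](π[h](S))) → 2
  γ[e; MAX(h)→d]((π[x,h]((R ⋈[g=d] S)) ⋈[h=e] ρ[e/h](π[h](S)))) → 2

|E| = 2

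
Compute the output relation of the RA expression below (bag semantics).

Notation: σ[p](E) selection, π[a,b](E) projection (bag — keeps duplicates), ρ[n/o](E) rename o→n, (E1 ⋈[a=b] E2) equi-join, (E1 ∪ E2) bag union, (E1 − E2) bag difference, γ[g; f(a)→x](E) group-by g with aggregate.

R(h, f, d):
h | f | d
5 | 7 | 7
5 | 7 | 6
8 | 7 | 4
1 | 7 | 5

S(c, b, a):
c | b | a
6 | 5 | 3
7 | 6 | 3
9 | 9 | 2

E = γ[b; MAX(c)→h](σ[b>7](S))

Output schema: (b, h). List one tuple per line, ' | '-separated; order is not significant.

Row counts bottom-up:
  S → 3
  σ[b>7](S) → 1
  γ[b; MAX(c)→h](σ[b>7](S)) → 1

== RESULT ==
b | h
9 | 9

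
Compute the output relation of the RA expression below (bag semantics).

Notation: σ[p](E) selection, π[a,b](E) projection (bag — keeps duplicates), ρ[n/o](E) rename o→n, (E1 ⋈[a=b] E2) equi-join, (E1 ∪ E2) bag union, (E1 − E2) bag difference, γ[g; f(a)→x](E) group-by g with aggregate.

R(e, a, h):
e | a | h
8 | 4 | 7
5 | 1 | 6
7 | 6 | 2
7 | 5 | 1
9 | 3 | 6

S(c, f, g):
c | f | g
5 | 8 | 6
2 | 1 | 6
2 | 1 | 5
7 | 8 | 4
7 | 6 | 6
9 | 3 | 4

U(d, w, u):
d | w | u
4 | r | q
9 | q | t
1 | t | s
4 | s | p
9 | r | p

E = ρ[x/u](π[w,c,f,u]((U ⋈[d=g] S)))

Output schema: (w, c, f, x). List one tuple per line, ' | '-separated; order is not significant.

Row counts bottom-up:
  U → 5
  S → 6
  (U ⋈[d=g] S) → 4
  π[w,c,f,u]((U ⋈[d=g] S)) → 4
  ρ[x/u](π[w,c,f,u]((U ⋈[d=g] S))) → 4

== RESULT ==
w | c | f | x
r | 7 | 8 | q
r | 9 | 3 | q
s | 7 | 8 | p
s | 9 | 3 | p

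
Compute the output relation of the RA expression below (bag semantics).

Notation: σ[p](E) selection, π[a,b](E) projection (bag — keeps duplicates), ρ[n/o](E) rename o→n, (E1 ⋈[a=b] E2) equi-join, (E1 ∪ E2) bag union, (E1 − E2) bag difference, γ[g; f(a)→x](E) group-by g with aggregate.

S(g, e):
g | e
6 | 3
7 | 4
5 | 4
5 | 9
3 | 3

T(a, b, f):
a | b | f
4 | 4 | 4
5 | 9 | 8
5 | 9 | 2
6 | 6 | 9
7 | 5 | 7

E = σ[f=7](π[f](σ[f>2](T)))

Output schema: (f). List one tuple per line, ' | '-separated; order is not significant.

Per-node cardinality:
  T → 5
  σ[f>2](T) → 4
  π[f](σ[f>2](T)) → 4
  σ[f=7](π[f](σ[f>2](T))) → 1

== RESULT ==
f
7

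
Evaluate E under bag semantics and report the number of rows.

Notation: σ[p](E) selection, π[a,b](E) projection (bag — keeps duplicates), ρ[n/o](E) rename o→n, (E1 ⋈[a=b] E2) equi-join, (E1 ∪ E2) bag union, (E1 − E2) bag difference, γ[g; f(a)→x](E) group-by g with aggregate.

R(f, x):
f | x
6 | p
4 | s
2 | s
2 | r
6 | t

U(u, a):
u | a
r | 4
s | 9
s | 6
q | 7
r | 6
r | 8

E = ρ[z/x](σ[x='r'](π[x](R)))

Row counts bottom-up:
  R → 5
  π[x](R) → 5
  σ[x='r'](π[x](R)) → 1
  ρ[z/x](σ[x='r'](π[x](R))) → 1

|E| = 1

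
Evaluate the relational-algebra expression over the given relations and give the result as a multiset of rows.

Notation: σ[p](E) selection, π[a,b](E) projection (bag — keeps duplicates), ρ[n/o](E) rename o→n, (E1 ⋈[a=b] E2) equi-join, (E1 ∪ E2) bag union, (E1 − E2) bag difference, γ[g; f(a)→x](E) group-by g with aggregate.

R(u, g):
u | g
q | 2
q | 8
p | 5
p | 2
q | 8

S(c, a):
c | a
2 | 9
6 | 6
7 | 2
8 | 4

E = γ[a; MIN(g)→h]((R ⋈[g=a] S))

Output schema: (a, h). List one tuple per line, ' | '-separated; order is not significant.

Per-node cardinality:
  R → 5
  S → 4
  (R ⋈[g=a] S) → 2
  γ[a; MIN(g)→h]((R ⋈[g=a] S)) → 1

== RESULT ==
a | h
2 | 2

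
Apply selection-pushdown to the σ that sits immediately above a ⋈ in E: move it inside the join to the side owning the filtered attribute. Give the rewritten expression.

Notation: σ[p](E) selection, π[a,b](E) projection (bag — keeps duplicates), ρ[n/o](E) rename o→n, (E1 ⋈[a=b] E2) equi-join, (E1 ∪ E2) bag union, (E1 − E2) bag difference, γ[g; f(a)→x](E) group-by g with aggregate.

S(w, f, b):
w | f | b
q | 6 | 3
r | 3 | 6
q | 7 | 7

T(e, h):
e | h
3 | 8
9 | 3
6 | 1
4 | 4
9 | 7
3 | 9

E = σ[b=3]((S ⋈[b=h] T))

σ filters on b, owned by the left side.
E' = (σ[b=3](S) ⋈[b=h] T)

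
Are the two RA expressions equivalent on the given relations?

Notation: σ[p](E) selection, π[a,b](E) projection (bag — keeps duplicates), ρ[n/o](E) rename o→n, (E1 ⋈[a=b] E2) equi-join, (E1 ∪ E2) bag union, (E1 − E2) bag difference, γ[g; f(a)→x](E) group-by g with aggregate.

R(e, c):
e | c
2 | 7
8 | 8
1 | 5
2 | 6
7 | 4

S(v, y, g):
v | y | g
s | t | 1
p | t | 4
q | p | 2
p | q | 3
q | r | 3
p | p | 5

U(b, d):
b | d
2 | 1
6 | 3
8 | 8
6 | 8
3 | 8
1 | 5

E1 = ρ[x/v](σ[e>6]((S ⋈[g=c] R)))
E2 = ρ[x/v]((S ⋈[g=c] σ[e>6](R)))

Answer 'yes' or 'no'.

E1 per-node cardinality:
  S → 6
  R → 5
  (S ⋈[g=c] R) → 2
  σ[e>6]((S ⋈[g=c] R)) → 1
  ρ[x/v](σ[e>6]((S ⋈[g=c] R))) → 1
E2 per-node cardinality:
  S → 6
  R → 5
  σ[e>6](R) → 2
  (S ⋈[g=c] σ[e>6](R)) → 1
  ρ[x/v]((S ⋈[g=c] σ[e>6](R))) → 1

E1 and E2 produce the same multiset:
x | y | g | e | c
p | t | 4 | 7 | 4

yes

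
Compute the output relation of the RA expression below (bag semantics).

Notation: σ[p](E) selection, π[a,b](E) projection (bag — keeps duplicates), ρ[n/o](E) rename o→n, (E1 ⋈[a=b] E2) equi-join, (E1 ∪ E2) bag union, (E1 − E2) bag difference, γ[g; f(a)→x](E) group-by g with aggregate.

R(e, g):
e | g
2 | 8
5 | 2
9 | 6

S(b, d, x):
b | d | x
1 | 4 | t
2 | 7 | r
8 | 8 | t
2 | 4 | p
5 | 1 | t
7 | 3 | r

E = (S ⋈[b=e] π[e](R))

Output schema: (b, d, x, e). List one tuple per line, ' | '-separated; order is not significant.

Stepwise |·|:
  S → 6
  R → 3
  π[e](R) → 3
  (S ⋈[b=e] π[e](R)) → 3

== RESULT ==
b | d | x | e
2 | 4 | p | 2
2 | 7 | r | 2
5 | 1 | t | 5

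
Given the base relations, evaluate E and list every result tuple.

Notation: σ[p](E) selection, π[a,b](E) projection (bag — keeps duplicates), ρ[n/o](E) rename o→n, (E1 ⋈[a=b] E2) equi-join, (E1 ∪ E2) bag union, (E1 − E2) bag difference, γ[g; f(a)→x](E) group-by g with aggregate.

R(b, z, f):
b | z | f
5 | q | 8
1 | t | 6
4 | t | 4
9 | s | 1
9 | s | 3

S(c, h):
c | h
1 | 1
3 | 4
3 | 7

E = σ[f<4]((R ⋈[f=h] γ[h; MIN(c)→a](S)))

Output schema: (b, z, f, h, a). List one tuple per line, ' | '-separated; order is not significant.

Per-node cardinality:
  R → 5
  S → 3
  γ[h; MIN(c)→a](S) → 3
  (R ⋈[f=h] γ[h; MIN(c)→a](S)) → 2
  σ[f<4]((R ⋈[f=h] γ[h; MIN(c)→a](S))) → 1

== RESULT ==
b | z | f | h | a
9 | s | 1 | 1 | 1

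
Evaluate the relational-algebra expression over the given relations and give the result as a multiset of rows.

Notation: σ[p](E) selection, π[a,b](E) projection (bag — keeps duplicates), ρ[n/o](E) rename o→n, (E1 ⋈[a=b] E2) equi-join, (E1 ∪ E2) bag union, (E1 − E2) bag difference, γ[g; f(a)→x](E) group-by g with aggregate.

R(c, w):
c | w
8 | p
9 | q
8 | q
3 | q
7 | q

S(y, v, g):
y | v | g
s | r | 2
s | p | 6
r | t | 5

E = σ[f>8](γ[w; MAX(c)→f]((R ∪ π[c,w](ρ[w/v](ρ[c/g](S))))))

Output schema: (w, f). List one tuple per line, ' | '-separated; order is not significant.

Row counts bottom-up:
  R → 5
  S → 3
  ρ[c/g](S) → 3
  ρ[w/v](ρ[c/g](S)) → 3
  π[c,w](ρ[w/v](ρ[c/g](S))) → 3
  (R ∪ π[c,w](ρ[w/v](ρ[c/g](S)))) → 8
  γ[w; MAX(c)→f]((R ∪ π[c,w](ρ[w/v](ρ[c/g](S))))) → 4
  σ[f>8](γ[w; MAX(c)→f]((R ∪ π[c,w](ρ[w/v](ρ[c/g](S)))))) → 1

== RESULT ==
w | f
q | 9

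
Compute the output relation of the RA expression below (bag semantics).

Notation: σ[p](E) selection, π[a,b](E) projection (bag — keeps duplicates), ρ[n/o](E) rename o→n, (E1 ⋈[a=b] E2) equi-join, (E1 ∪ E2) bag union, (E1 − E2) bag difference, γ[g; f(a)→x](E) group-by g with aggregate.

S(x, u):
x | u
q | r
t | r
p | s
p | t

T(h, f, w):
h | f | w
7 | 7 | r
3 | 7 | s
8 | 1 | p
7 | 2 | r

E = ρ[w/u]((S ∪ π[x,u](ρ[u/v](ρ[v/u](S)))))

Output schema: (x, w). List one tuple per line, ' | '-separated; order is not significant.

Stepwise |·|:
  S → 4
  S → 4
  ρ[v/u](S) → 4
  ρ[u/v](ρ[v/u](S)) → 4
  π[x,u](ρ[u/v](ρ[v/u](S))) → 4
  (S ∪ π[x,u](ρ[u/v](ρ[v/u](S)))) → 8
  ρ[w/u]((S ∪ π[x,u](ρ[u/v](ρ[v/u](S))))) → 8

== RESULT ==
x | w
p | s
p | s
p | t
p | t
q | r
q | r
t | r
t | r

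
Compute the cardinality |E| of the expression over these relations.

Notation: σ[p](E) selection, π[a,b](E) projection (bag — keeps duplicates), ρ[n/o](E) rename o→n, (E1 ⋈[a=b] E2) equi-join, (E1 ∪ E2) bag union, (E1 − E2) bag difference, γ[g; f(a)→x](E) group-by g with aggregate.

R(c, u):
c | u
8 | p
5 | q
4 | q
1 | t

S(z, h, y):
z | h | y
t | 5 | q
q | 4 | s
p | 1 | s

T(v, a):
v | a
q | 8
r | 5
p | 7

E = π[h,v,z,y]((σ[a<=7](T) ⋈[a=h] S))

Row counts bottom-up:
  T → 3
  σ[a<=7](T) → 2
  S → 3
  (σ[a<=7](T) ⋈[a=h] S) → 1
  π[h,v,z,y]((σ[a<=7](T) ⋈[a=h] S)) → 1

|E| = 1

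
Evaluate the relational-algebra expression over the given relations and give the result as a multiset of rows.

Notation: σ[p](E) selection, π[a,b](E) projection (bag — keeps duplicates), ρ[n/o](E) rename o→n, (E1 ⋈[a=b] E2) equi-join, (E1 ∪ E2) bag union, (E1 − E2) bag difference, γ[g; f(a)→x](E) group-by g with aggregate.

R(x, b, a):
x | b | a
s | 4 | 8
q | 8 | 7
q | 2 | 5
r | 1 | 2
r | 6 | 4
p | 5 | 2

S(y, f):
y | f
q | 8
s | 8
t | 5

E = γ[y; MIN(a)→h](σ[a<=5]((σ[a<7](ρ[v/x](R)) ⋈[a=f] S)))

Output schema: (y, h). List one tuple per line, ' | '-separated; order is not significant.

Per-node cardinality:
  R → 6
  ρ[v/x](R) → 6
  σ[a<7](ρ[v/x](R)) → 4
  S → 3
  (σ[a<7](ρ[v/x](R)) ⋈[a=f] S) → 1
  σ[a<=5]((σ[a<7](ρ[v/x](R)) ⋈[a=f] S)) → 1
  γ[y; MIN(a)→h](σ[a<=5]((σ[a<7](ρ[v/x](R)) ⋈[a=f] S))) → 1

== RESULT ==
y | h
t | 5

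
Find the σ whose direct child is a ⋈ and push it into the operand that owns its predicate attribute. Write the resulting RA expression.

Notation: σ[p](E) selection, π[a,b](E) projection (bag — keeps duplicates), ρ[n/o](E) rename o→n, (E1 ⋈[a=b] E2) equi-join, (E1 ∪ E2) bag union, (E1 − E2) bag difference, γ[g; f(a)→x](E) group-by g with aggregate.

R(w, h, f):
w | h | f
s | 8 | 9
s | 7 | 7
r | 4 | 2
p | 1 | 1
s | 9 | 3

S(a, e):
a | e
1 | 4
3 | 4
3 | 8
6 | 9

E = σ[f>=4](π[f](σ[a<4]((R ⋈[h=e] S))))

σ filters on a, owned by the right side.
E' = σ[f>=4](π[f]((R ⋈[h=e] σ[a<4](S))))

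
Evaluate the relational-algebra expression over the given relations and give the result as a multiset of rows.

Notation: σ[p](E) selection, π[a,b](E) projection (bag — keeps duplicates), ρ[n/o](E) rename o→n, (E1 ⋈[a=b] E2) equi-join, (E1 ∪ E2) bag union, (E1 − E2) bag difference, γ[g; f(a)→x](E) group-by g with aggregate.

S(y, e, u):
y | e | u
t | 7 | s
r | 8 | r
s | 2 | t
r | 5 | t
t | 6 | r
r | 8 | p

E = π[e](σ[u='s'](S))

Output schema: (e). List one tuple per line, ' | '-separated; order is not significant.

Per-node cardinality:
  S → 6
  σ[u='s'](S) → 1
  π[e](σ[u='s'](S)) → 1

== RESULT ==
e
7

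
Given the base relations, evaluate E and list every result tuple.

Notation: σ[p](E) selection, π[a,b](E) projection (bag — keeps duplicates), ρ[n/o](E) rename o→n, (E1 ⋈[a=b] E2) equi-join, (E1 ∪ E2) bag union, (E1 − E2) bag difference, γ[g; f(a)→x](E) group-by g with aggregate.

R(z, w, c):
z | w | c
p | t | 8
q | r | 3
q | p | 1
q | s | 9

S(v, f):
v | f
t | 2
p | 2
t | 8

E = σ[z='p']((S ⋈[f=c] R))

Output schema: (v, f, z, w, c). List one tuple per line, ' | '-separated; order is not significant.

Subexpression sizes:
  S → 3
  R → 4
  (S ⋈[f=c] R) → 1
  σ[z='p']((S ⋈[f=c] R)) → 1

== RESULT ==
v | f | z | w | c
t | 8 | p | t | 8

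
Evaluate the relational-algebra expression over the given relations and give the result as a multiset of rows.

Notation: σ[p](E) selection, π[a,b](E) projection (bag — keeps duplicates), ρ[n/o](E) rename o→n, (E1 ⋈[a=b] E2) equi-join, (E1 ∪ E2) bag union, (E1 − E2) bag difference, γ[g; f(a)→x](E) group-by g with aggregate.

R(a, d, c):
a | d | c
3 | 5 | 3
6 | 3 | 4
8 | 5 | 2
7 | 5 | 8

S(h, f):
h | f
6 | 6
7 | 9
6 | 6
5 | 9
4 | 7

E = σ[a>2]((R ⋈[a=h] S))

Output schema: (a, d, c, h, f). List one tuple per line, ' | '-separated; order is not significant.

Row counts bottom-up:
  R → 4
  S → 5
  (R ⋈[a=h] S) → 3
  σ[a>2]((R ⋈[a=h] S)) → 3

== RESULT ==
a | d | c | h | f
6 | 3 | 4 | 6 | 6
6 | 3 | 4 | 6 | 6
7 | 5 | 8 | 7 | 9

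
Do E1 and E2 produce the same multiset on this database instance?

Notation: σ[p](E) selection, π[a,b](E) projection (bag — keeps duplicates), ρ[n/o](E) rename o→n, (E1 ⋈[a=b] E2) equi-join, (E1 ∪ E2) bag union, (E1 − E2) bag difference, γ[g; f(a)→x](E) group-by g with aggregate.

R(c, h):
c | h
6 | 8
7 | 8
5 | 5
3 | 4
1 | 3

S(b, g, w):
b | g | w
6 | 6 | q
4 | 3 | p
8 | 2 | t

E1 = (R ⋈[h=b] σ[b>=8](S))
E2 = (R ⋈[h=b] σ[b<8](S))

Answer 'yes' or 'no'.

E1 row counts bottom-up:
  R → 5
  S → 3
  σ[b>=8](S) → 1
  (R ⋈[h=b] σ[b>=8](S)) → 2
E2 row counts bottom-up:
  R → 5
  S → 3
  σ[b<8](S) → 2
  (R ⋈[h=b] σ[b<8](S)) → 1

E1 result:
c | h | b | g | w
6 | 8 | 8 | 2 | t
7 | 8 | 8 | 2 | t
E2 result:
c | h | b | g | w
3 | 4 | 4 | 3 | p
Witness: (7, 8, 8, 2, 't') appears 1× in E1 but 0× in E2.

no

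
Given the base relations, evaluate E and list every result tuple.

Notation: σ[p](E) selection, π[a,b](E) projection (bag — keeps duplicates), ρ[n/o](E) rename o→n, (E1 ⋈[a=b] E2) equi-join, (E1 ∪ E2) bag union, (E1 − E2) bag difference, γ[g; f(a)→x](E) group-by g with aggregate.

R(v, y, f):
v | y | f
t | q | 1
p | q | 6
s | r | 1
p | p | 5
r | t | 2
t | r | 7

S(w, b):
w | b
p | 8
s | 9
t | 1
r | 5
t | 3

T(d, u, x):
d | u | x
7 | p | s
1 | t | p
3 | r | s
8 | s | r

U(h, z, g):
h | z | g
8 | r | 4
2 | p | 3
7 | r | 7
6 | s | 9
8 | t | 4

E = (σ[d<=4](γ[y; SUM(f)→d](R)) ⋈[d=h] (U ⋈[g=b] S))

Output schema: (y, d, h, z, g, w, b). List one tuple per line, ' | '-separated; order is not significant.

Row counts bottom-up:
  R → 6
  γ[y; SUM(f)→d](R) → 4
  σ[d<=4](γ[y; SUM(f)→d](R)) → 1
  U → 5
  S → 5
  (U ⋈[g=b] S) → 2
  (σ[d<=4](γ[y; SUM(f)→d](R)) ⋈[d=h] (U ⋈[g=b] S)) → 1

== RESULT ==
y | d | h | z | g | w | b
t | 2 | 2 | p | 3 | t | 3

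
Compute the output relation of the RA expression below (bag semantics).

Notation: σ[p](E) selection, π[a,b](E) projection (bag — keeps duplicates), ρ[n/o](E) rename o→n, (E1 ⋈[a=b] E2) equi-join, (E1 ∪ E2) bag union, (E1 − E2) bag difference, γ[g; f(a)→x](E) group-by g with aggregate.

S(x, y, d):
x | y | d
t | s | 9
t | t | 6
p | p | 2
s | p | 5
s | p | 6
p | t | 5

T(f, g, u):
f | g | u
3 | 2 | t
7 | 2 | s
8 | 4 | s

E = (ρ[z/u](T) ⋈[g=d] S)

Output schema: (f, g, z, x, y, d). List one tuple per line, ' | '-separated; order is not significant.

Subexpression sizes:
  T → 3
  ρ[z/u](T) → 3
  S → 6
  (ρ[z/u](T) ⋈[g=d] S) → 2

== RESULT ==
f | g | z | x | y | d
3 | 2 | t | p | p | 2
7 | 2 | s | p | p | 2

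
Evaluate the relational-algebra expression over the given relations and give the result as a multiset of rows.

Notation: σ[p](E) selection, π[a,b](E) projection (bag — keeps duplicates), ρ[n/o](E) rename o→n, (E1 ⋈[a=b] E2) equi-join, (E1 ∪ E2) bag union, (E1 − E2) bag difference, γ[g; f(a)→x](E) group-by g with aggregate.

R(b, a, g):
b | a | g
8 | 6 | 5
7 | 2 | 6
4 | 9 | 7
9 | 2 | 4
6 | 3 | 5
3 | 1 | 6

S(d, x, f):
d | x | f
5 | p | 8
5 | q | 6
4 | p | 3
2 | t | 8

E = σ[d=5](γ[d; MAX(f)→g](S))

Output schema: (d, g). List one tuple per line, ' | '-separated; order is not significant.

Row counts bottom-up:
  S → 4
  γ[d; MAX(f)→g](S) → 3
  σ[d=5](γ[d; MAX(f)→g](S)) → 1

== RESULT ==
d | g
5 | 8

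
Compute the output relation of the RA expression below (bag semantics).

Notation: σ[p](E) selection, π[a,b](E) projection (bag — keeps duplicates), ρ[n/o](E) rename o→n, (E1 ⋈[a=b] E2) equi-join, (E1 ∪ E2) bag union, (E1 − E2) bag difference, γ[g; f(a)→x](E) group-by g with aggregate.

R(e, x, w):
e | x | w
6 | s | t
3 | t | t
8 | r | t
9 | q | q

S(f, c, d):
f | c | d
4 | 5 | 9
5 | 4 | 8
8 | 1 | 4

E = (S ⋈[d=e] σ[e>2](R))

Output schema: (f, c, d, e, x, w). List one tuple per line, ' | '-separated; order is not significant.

Stepwise |·|:
  S → 3
  R → 4
  σ[e>2](R) → 4
  (S ⋈[d=e] σ[e>2](R)) → 2

== RESULT ==
f | c | d | e | x | w
4 | 5 | 9 | 9 | q | q
5 | 4 | 8 | 8 | r | t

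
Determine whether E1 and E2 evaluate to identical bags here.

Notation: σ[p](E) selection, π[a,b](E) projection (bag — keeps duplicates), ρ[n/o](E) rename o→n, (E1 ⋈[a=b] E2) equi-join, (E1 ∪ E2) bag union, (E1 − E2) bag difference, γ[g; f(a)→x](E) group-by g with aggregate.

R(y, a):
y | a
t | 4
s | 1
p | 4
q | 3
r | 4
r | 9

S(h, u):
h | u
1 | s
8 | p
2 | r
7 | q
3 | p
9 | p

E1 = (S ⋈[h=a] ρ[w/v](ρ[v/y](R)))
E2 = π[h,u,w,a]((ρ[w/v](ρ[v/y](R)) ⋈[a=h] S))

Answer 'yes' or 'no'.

E1 stepwise |·|:
  S → 6
  R → 6
  ρ[v/y](R) → 6
  ρ[w/v](ρ[v/y](R)) → 6
  (S ⋈[h=a] ρ[w/v](ρ[v/y](R))) → 3
E2 stepwise |·|:
  R → 6
  ρ[v/y](R) → 6
  ρ[w/v](ρ[v/y](R)) → 6
  S → 6
  (ρ[w/v](ρ[v/y](R)) ⋈[a=h] S) → 3
  π[h,u,w,a]((ρ[w/v](ρ[v/y](R)) ⋈[a=h] S)) → 3

E1 and E2 produce the same multiset:
h | u | w | a
1 | s | s | 1
3 | p | q | 3
9 | p | r | 9

yes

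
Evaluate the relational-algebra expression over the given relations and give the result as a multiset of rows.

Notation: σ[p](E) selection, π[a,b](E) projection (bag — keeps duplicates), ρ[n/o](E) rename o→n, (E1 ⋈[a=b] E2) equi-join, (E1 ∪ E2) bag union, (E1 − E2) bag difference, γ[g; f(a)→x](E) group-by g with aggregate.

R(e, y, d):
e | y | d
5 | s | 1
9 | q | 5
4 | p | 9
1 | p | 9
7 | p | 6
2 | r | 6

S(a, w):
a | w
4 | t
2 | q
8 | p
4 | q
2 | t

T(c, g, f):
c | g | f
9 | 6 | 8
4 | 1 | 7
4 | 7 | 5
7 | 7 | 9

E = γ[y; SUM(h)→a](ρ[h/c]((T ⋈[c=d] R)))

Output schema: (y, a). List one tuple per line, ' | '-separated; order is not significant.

Stepwise |·|:
  T → 4
  R → 6
  (T ⋈[c=d] R) → 2
  ρ[h/c]((T ⋈[c=d] R)) → 2
  γ[y; SUM(h)→a](ρ[h/c]((T ⋈[c=d] R))) → 1

== RESULT ==
y | a
p | 18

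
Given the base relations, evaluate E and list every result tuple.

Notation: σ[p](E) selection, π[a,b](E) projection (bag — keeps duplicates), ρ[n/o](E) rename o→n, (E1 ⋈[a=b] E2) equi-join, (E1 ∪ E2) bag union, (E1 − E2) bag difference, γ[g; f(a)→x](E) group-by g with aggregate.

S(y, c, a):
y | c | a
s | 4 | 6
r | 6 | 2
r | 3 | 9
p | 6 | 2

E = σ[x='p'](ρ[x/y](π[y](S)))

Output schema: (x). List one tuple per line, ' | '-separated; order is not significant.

Subexpression sizes:
  S → 4
  π[y](S) → 4
  ρ[x/y](π[y](S)) → 4
  σ[x='p'](ρ[x/y](π[y](S))) → 1

== RESULT ==
x
p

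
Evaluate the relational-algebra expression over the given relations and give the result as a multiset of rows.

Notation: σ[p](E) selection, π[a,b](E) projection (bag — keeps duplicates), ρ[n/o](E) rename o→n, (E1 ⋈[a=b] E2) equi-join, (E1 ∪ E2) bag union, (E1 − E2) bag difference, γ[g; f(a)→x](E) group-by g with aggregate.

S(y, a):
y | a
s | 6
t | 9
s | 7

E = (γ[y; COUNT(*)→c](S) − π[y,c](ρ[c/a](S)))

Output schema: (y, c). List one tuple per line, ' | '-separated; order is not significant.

Stepwise |·|:
  S → 3
  γ[y; COUNT(*)→c](S) → 2
  S → 3
  ρ[c/a](S) → 3
  π[y,c](ρ[c/a](S)) → 3
  (γ[y; COUNT(*)→c](S) − π[y,c](ρ[c/a](S))) → 2

== RESULT ==
y | c
s | 2
t | 1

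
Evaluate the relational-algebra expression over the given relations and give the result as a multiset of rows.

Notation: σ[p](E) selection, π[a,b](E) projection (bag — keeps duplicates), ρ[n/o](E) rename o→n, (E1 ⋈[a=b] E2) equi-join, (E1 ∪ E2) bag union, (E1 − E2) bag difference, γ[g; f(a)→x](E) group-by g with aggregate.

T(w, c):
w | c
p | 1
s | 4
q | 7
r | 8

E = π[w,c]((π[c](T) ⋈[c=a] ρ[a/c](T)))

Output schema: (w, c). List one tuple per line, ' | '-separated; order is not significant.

Row counts bottom-up:
  T → 4
  π[c](T) → 4
  T → 4
  ρ[a/c](T) → 4
  (π[c](T) ⋈[c=a] ρ[a/c](T)) → 4
  π[w,c]((π[c](T) ⋈[c=a] ρ[a/c](T))) → 4

== RESULT ==
w | c
p | 1
q | 7
r | 8
s | 4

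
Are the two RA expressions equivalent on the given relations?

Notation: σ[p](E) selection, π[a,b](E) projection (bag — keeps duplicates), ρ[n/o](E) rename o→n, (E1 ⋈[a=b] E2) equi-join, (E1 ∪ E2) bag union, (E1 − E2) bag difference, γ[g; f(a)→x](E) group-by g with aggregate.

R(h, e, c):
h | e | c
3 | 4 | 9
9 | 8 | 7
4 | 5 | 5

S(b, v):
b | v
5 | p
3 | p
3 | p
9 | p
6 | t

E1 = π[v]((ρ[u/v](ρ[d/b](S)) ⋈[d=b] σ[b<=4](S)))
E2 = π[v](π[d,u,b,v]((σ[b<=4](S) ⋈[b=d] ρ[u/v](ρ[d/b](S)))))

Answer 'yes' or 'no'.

E1 stepwise |·|:
  S → 5
  ρ[d/b](S) → 5
  ρ[u/v](ρ[d/b](S)) → 5
  S → 5
  σ[b<=4](S) → 2
  (ρ[u/v](ρ[d/b](S)) ⋈[d=b] σ[b<=4](S)) → 4
  π[v]((ρ[u/v](ρ[d/b](S)) ⋈[d=b] σ[b<=4](S))) → 4
E2 stepwise |·|:
  S → 5
  σ[b<=4](S) → 2
  S → 5
  ρ[d/b](S) → 5
  ρ[u/v](ρ[d/b](S)) → 5
  (σ[b<=4](S) ⋈[b=d] ρ[u/v](ρ[d/b](S))) → 4
  π[d,u,b,v]((σ[b<=4](S) ⋈[b=d] ρ[u/v](ρ[d/b](S)))) → 4
  π[v](π[d,u,b,v]((σ[b<=4](S) ⋈[b=d] ρ[u/v](ρ[d/b](S))))) → 4

E1 and E2 produce the same multiset:
v
p
p
p
p

yes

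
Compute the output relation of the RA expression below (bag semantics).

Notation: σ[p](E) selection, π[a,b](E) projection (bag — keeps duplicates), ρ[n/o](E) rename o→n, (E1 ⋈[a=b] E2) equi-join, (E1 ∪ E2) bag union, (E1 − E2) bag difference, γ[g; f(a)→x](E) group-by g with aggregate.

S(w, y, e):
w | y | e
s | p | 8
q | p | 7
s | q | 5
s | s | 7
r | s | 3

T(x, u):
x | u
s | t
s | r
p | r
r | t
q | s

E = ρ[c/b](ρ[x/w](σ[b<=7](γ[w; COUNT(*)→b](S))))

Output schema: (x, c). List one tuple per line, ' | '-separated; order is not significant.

Per-node cardinality:
  S → 5
  γ[w; COUNT(*)→b](S) → 3
  σ[b<=7](γ[w; COUNT(*)→b](S)) → 3
  ρ[x/w](σ[b<=7](γ[w; COUNT(*)→b](S))) → 3
  ρ[c/b](ρ[x/w](σ[b<=7](γ[w; COUNT(*)→b](S)))) → 3

== RESULT ==
x | c
q | 1
r | 1
s | 3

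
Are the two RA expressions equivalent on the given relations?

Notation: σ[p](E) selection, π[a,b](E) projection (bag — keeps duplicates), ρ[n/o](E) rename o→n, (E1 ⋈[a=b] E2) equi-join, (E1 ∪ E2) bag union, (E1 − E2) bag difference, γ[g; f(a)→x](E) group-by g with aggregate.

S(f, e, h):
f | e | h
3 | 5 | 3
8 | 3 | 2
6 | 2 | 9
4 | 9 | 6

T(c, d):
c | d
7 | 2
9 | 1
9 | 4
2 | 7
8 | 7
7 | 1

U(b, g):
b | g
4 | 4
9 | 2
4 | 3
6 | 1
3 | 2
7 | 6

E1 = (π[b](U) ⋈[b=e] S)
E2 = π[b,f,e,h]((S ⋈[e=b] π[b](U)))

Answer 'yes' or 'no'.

E1 subexpression sizes:
  U → 6
  π[b](U) → 6
  S → 4
  (π[b](U) ⋈[b=e] S) → 2
E2 subexpression sizes:
  S → 4
  U → 6
  π[b](U) → 6
  (S ⋈[e=b] π[b](U)) → 2
  π[b,f,e,h]((S ⋈[e=b] π[b](U))) → 2

E1 and E2 produce the same multiset:
b | f | e | h
3 | 8 | 3 | 2
9 | 4 | 9 | 6

yes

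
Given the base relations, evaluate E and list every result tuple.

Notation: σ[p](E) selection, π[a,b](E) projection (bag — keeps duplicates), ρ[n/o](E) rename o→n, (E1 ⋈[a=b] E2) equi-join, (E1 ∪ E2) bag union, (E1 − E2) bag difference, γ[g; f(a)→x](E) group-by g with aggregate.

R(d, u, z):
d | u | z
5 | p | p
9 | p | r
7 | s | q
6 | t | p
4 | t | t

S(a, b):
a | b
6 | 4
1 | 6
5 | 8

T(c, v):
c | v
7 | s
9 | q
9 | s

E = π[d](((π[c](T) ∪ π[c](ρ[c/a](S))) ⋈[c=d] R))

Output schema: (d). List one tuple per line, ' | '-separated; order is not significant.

Stepwise |·|:
  T → 3
  π[c](T) → 3
  S → 3
  ρ[c/a](S) → 3
  π[c](ρ[c/a](S)) → 3
  (π[c](T) ∪ π[c](ρ[c/a](S))) → 6
  R → 5
  ((π[c](T) ∪ π[c](ρ[c/a](S))) ⋈[c=d] R) → 5
  π[d](((π[c](T) ∪ π[c](ρ[c/a](S))) ⋈[c=d] R)) → 5

== RESULT ==
d
5
6
7
9
9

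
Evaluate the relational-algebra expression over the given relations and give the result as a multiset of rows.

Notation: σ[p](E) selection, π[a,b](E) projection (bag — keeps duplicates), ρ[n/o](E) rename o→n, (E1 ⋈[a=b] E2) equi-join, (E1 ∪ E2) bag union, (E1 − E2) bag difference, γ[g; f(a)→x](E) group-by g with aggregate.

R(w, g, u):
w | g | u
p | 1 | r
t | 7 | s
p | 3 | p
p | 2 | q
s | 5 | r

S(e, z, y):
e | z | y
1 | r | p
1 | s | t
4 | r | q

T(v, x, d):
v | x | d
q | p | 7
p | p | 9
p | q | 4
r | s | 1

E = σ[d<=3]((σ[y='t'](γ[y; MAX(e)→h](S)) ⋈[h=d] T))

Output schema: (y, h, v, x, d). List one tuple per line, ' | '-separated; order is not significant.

Stepwise |·|:
  S → 3
  γ[y; MAX(e)→h](S) → 3
  σ[y='t'](γ[y; MAX(e)→h](S)) → 1
  T → 4
  (σ[y='t'](γ[y; MAX(e)→h](S)) ⋈[h=d] T) → 1
  σ[d<=3]((σ[y='t'](γ[y; MAX(e)→h](S)) ⋈[h=d] T)) → 1

== RESULT ==
y | h | v | x | d
t | 1 | r | s | 1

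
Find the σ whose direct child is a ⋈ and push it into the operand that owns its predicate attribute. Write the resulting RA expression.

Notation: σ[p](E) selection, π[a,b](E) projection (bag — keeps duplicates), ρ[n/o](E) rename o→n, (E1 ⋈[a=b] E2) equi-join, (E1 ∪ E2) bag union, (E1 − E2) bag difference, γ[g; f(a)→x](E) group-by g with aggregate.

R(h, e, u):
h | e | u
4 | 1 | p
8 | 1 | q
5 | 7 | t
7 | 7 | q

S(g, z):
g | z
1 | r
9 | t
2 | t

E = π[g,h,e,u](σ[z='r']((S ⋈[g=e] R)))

σ filters on z, owned by the left side.
E' = π[g,h,e,u]((σ[z='r'](S) ⋈[g=e] R))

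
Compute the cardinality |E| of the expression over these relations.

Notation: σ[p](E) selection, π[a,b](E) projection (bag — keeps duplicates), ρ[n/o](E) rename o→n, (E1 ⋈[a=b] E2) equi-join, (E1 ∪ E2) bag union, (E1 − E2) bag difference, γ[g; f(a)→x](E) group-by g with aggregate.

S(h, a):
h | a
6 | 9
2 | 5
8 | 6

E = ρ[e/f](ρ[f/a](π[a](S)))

Per-node cardinality:
  S → 3
  π[a](S) → 3
  ρ[f/a](π[a](S)) → 3
  ρ[e/f](ρ[f/a](π[a](S))) → 3

|E| = 3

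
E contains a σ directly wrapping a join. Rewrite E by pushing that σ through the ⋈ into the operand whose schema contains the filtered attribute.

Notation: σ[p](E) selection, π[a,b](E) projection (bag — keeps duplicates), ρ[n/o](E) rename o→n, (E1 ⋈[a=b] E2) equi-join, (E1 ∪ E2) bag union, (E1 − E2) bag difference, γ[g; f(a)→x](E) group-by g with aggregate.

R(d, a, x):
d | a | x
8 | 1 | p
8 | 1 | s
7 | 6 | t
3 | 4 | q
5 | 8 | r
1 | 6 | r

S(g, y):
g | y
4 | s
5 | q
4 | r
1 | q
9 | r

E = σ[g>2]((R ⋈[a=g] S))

σ filters on g, owned by the right side.
E' = (R ⋈[a=g] σ[g>2](S))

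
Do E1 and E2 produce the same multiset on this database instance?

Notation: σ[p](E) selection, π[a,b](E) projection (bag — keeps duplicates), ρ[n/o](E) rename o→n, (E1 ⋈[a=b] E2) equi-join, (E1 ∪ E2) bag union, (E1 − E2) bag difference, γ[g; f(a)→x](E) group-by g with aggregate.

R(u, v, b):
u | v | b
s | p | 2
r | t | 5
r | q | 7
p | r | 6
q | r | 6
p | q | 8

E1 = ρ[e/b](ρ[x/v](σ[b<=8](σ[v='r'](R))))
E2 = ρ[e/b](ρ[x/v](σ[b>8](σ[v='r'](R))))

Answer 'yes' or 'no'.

E1 per-node cardinality:
  R → 6
  σ[v='r'](R) → 2
  σ[b<=8](σ[v='r'](R)) → 2
  ρ[x/v](σ[b<=8](σ[v='r'](R))) → 2
  ρ[e/b](ρ[x/v](σ[b<=8](σ[v='r'](R)))) → 2
E2 per-node cardinality:
  R → 6
  σ[v='r'](R) → 2
  σ[b>8](σ[v='r'](R)) → 0
  ρ[x/v](σ[b>8](σ[v='r'](R))) → 0
  ρ[e/b](ρ[x/v](σ[b>8](σ[v='r'](R)))) → 0

E1 result:
u | x | e
p | r | 6
q | r | 6
E2 result:
u | x | e
(0 rows)
Witness: ('q', 'r', 6) appears 1× in E1 but 0× in E2.

no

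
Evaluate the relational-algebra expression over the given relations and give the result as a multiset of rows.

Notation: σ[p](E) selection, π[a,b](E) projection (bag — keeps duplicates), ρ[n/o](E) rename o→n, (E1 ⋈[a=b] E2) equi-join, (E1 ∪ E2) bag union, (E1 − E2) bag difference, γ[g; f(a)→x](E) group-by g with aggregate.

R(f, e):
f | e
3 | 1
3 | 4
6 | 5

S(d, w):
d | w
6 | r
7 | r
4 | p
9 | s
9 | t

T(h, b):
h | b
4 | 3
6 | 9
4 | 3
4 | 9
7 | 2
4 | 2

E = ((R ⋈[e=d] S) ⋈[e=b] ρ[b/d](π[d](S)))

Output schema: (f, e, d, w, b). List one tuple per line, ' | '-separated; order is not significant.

Per-node cardinality:
  R → 3
  S → 5
  (R ⋈[e=d] S) → 1
  S → 5
  π[d](S) → 5
  ρ[b/d](π[d](S)) → 5
  ((R ⋈[e=d] S) ⋈[e=b] ρ[b/d](π[d](S))) → 1

== RESULT ==
f | e | d | w | b
3 | 4 | 4 | p | 4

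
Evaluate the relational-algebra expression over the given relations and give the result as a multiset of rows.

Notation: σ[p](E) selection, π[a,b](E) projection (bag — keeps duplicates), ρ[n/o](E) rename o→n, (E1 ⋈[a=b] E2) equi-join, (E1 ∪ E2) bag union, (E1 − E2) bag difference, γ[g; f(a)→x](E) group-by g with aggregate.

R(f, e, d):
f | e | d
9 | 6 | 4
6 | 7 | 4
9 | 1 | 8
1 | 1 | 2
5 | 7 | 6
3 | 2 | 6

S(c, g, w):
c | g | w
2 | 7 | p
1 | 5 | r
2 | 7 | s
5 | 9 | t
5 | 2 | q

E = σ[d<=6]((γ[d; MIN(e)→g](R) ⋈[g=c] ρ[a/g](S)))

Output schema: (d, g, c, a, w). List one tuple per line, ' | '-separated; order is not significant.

Stepwise |·|:
  R → 6
  γ[d; MIN(e)→g](R) → 4
  S → 5
  ρ[a/g](S) → 5
  (γ[d; MIN(e)→g](R) ⋈[g=c] ρ[a/g](S)) → 4
  σ[d<=6]((γ[d; MIN(e)→g](R) ⋈[g=c] ρ[a/g](S))) → 3

== RESULT ==
d | g | c | a | w
2 | 1 | 1 | 5 | r
6 | 2 | 2 | 7 | p
6 | 2 | 2 | 7 | s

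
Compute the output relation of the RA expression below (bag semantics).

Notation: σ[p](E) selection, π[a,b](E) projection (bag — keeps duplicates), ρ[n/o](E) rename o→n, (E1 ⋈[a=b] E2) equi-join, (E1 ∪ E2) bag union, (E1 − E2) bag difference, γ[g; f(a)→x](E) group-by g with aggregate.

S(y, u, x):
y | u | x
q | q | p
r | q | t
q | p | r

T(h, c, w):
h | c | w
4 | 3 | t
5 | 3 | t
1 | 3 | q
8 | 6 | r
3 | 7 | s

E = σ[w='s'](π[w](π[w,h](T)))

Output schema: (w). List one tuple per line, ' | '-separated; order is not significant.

Subexpression sizes:
  T → 5
  π[w,h](T) → 5
  π[w](π[w,h](T)) → 5
  σ[w='s'](π[w](π[w,h](T))) → 1

== RESULT ==
w
s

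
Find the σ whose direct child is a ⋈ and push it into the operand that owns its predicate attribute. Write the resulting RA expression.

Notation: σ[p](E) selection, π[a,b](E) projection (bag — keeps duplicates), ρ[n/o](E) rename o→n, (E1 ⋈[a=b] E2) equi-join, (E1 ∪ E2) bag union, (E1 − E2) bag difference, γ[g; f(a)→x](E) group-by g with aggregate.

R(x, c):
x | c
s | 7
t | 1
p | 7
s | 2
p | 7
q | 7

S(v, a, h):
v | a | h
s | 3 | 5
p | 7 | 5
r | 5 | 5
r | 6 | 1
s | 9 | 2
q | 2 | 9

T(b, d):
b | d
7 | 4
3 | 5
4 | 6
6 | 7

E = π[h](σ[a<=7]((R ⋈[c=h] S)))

σ filters on a, owned by the right side.
E' = π[h]((R ⋈[c=h] σ[a<=7](S)))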